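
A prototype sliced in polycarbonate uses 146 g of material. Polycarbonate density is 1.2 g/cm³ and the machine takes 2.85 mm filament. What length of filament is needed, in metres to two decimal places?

19.07 m

Volume = 146 g / 1.2 g·cm⁻³ = 121.6667 cm³ = 121666.7 mm³.
Cross-section of 2.85 mm filament: π·(2.85/2)² = 6.3794 mm².
L = V/A = 121666.7/6.3794 = 19071.81 mm → 19.07 m.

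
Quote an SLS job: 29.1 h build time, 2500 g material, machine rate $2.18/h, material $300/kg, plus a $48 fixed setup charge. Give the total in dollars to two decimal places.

Machine cost: 2.18 × 29.1 → $63.438.
Material cost = 300 × 2500/1000, so $750.00.
Adding setup: 63.438 + 750.00 + 48 → 861.438 ≈ $861.44.

$861.44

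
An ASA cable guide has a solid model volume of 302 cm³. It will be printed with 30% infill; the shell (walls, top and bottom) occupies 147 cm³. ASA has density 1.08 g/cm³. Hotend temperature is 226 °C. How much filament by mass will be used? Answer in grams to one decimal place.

209.0 g

Volume inside the shell = 302 − 147 = 155 cm³.
Infill volume = 0.30 × 155 = 46.5 cm³.
Total extruded = 147 + 46.5, so 193.5 cm³.
Mass: 193.5 × 1.08 → 208.98 g.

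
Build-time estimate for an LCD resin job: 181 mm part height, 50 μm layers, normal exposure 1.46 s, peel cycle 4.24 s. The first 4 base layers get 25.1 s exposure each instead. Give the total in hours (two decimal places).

Layers = ⌈181/0.05⌉ = 3620.
Burn-in layers = 4 × (25.1 + 4.24) = 117.36 s.
Remaining layers = 3616 × (1.46 + 4.24), so 20611.2 s.
Total = 117.36 + 20611.2 = 20728.56 s = 5.76 hours.

5.76 hours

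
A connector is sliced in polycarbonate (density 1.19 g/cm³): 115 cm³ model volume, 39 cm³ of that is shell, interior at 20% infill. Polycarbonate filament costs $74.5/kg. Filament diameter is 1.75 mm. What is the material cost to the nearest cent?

Interior volume: 115 − 39 → 76 cm³.
Deposited infill = 0.20 × 76 = 15.2 cm³.
Total printed volume = 39 + 15.2 = 54.2 cm³.
Mass = 54.2 × 1.19 = 64.498 g.
Cost = 64.498 g / 1000 × $74.5/kg = $4.81.

$4.81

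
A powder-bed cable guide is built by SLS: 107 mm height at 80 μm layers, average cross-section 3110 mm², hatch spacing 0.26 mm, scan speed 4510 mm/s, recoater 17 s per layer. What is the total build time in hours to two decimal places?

7.30 hours

Number of layers: 107 / 0.08 → 1338 (rounded up).
Per-layer scan distance = 3110 / 0.26 = 11961.5 mm.
Per-layer scan time = 11961.5 / 4510 = 2.6522 s.
Per-layer time = 2.6522 + 17 = 19.6522 s.
Build time = 1338 × 19.6522 = 26294.6436 s = 7.30 hours.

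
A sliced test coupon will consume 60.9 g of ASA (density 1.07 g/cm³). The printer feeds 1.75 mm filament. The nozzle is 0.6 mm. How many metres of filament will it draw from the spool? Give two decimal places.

Extruded volume: 60.9/1.07 = 56.9159 cm³ (56915.9 mm³).
Filament cross-section = π × (1.75/2)² = 2.4053 mm².
Length = 56915.9 / 2.4053 = 23662.7 mm = 23.66 m.

23.66 m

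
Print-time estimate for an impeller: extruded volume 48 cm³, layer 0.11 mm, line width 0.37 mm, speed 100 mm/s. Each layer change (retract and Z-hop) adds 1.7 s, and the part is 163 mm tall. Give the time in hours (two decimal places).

3.98 hours

Line area = 0.11 × 0.37 = 0.0407 mm².
Total extruded path = 48000/0.0407 = 1179361.2 mm.
Time extruding = 1179361.2 / 100, so 11793.6 s.
Layers = ⌈163/0.11⌉ = 1482.
Layer-change overhead: 1482 × 1.7 → 2519.4 s.
Altogether 11793.6 + 2519.4 = 14313 s, i.e. 3.98 hours.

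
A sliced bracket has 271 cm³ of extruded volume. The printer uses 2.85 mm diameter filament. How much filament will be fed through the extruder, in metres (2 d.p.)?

Filament cross-section = π × (2.85/2)² = 6.3794 mm².
Length = 271 cm³ / 6.3794 mm² = 271000 / 6.3794 = 42480.48 mm = 42.48 m.

42.48 m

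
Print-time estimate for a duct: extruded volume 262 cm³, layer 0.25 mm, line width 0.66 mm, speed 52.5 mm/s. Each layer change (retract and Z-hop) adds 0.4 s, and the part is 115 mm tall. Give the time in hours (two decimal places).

8.45 hours

Line area = 0.25 × 0.66, so 0.165 mm².
Total extruded path = 262000/0.165 = 1587878.8 mm.
Time extruding = 1587878.8 / 52.5 = 30245.3 s.
Layer count = ceil(115 / 0.25) = 460.
Layer-change overhead = 460 × 0.4 = 184 s.
Total = 30245.3 + 184 = 30429.3 s = 8.45 hours.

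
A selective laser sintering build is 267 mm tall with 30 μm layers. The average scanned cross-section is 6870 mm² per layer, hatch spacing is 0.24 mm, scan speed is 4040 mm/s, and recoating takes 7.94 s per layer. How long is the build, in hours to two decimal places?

37.15 hours

Layer count = ceil(267 / 0.03) = 8900.
Hatch length per layer = 6870 / 0.24, so 28625 mm.
Per-layer scan time: 28625 / 4040 → 7.0854 s.
Per-layer time = 7.0854 + 7.94 = 15.0254 s.
Build time = 8900 × 15.0254 = 133726.06 s = 37.15 hours.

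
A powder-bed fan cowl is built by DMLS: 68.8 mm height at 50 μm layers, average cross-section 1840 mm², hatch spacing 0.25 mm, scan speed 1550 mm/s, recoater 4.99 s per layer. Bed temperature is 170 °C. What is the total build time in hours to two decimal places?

Layers = ⌈68.8/0.05⌉ = 1376.
Per-layer scan distance = 1840 / 0.25, so 7360 mm.
Laser time per layer = 7360 / 1550 = 4.7484 s.
Time per layer = 4.7484 + 4.99, so 9.7384 s.
1376 layers × 9.7384 s/layer = 13400.0384 s, i.e. 3.72 hours.

3.72 hours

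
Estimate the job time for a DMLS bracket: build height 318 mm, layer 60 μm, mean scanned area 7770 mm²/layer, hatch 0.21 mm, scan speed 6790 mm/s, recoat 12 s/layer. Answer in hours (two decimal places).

25.69 hours

Number of layers: 318 / 0.06 → 5300 (rounded up).
Scan path per layer = 7770 / 0.21, so 37000 mm.
Scan time per layer = 37000 / 6790 = 5.4492 s.
Per-layer time = 5.4492 + 12, so 17.4492 s.
Build time = 5300 × 17.4492 = 92480.76 s = 25.69 hours.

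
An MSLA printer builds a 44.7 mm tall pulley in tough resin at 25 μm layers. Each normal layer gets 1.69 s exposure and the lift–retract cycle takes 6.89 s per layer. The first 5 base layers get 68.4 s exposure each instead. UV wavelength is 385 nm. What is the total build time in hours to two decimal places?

4.35 hours

Layers = ⌈44.7/0.025⌉ = 1788.
Base layers = 5 × (68.4 + 6.89), so 376.45 s.
Normal layers = 1783 × (1.69 + 6.89), so 15298.14 s.
Total = 376.45 + 15298.14 = 15674.59 s = 4.35 hours.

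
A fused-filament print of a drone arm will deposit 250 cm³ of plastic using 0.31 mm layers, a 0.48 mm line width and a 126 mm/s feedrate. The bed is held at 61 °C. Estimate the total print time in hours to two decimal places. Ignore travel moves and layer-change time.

3.70 hours

Extrusion cross-section = 0.31 × 0.48 = 0.1488 mm².
Toolpath length = 250 cm³ / 0.1488 mm² = 250000 / 0.1488 = 1680107.5 mm.
Print-move time: 1680107.5 / 126 → 13334.2 s.
Converting: 13334.2 s = 3.70 hours.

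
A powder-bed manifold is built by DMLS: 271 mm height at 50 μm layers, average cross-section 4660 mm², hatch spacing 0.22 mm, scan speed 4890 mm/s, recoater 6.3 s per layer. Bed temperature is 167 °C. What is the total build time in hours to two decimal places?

Layer count = ceil(271 / 0.05) = 5420.
Hatch length per layer = 4660 / 0.22, so 21181.8 mm.
Scan time per layer = 21181.8 / 4890, so 4.3317 s.
Layer cycle = 4.3317 + 6.3 = 10.6317 s.
Build time = 5420 × 10.6317 = 57623.814 s = 16.01 hours.

16.01 hours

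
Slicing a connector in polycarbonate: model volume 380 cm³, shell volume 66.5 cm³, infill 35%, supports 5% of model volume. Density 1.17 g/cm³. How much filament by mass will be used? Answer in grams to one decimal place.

Volume inside the shell: 380 − 66.5 → 313.5 cm³.
Infill volume = 0.35 × 313.5 = 109.725 cm³.
Support: 0.05 × 380 → 19 cm³.
Total printed volume = 66.5 + 109.725 + 19, so 195.225 cm³.
Mass = 195.225 × 1.17 = 228.41325 g.

228.4 g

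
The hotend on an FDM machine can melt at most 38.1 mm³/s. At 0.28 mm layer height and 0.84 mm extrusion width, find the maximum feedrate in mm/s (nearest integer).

Extrusion cross-section: 0.28 × 0.84 → 0.2352 mm².
v_max = Q/A = 38.1/0.2352 = 161.99 mm/s → 162 mm/s.

162 mm/s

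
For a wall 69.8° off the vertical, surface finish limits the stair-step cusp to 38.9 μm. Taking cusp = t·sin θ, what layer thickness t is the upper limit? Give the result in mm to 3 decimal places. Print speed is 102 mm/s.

0.041 mm

t = h_c / sin θ = 0.0389 / 0.9385 = 0.041 mm.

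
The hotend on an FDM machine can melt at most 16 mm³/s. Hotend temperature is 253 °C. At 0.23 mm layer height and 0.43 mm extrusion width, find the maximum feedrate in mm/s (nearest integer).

A = 0.23 × 0.43, so 0.0989 mm².
v_max = Q/A = 16/0.0989 = 161.78 mm/s → 162 mm/s.

162 mm/s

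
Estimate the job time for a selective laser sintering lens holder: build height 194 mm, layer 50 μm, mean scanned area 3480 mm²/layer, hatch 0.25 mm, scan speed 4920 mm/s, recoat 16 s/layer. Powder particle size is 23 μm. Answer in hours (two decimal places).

20.29 hours

Layer count = ceil(194 / 0.05) = 3880.
Per-layer scan distance: 3480 / 0.25 → 13920 mm.
Per-layer scan time = 13920 / 4920, so 2.8293 s.
Per-layer time: 2.8293 + 16 → 18.8293 s.
3880 layers × 18.8293 s/layer = 73057.684 s, i.e. 20.29 hours.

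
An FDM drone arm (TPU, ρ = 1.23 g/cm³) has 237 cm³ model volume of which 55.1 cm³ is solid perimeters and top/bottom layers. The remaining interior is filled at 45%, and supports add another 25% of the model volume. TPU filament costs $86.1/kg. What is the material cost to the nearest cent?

Interior volume = 237 − 55.1 = 181.9 cm³.
Infill volume = 0.45 × 181.9 = 81.855 cm³.
Support = 0.25 × 237 = 59.25 cm³.
Deposited volume = 55.1 + 81.855 + 59.25, so 196.205 cm³.
Mass = 196.205 × 1.23, so 241.33215 g.
At $86.1/kg: 241.33215/1000 × 86.1 = $20.78.

$20.78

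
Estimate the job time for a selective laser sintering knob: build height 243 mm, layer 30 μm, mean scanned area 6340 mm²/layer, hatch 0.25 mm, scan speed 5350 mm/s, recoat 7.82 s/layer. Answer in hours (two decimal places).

Layer count = ceil(243 / 0.03) = 8100.
Scan path per layer: 6340 / 0.25 → 25360 mm.
Per-layer scan time = 25360 / 5350, so 4.7402 s.
Time per layer = 4.7402 + 7.82, so 12.5602 s.
Build time = 8100 × 12.5602 = 101737.62 s = 28.26 hours.

28.26 hours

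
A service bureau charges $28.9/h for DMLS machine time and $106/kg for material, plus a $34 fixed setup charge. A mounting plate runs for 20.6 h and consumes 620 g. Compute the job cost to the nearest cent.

$695.06

Machine-time cost: 28.9 × 20.6 → $595.34.
Feedstock cost = 106 × 620/1000, so $65.72.
Total = 595.34 + 65.72 + 34 = $695.06.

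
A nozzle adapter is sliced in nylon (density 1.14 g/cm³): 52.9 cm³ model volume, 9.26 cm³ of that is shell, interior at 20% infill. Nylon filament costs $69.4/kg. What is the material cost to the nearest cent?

Volume inside the shell: 52.9 − 9.26 → 43.64 cm³.
Infill deposited = 0.20 × 43.64 = 8.728 cm³.
Total extruded = 9.26 + 8.728 = 17.988 cm³.
Mass = 17.988 × 1.14 = 20.50632 g.
At $69.4/kg: 20.50632/1000 × 69.4 = $1.42.

$1.42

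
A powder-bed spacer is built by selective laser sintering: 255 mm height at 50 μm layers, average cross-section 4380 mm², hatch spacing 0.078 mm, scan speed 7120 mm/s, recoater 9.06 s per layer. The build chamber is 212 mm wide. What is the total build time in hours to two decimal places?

24.01 hours

Number of layers: 255 / 0.05 → 5100 (rounded up).
Scan path per layer: 4380 / 0.078 → 56153.8 mm.
Scan time per layer = 56153.8 / 7120, so 7.8868 s.
Time per layer: 7.8868 + 9.06 → 16.9468 s.
5100 layers × 16.9468 s/layer = 86428.68 s, i.e. 24.01 hours.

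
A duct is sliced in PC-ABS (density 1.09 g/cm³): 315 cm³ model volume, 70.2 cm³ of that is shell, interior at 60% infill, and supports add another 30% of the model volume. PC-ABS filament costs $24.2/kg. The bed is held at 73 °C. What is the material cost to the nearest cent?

$8.22

Interior volume = 315 − 70.2, so 244.8 cm³.
Infill volume: 0.60 × 244.8 → 146.88 cm³.
Support: 0.30 × 315 → 94.5 cm³.
Deposited volume = 70.2 + 146.88 + 94.5 = 311.58 cm³.
Mass = 311.58 × 1.09, so 339.6222 g.
At $24.2/kg: 339.6222/1000 × 24.2 = $8.22.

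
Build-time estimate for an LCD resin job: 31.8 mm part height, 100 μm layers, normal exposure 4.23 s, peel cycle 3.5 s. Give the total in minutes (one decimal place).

Number of layers: 31.8 / 0.1 → 318 (rounded up).
Per-layer time: 4.23 + 3.5 → 7.73 s.
Build time: 318 × 7.73 s = 2458.14 s, i.e. 41.0 minutes.

41.0 minutes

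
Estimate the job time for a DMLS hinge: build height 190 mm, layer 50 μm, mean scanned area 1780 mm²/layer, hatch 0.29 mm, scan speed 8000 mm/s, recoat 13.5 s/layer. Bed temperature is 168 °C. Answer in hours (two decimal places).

15.06 hours

Layers = ⌈190/0.05⌉ = 3800.
Scan path per layer = 1780 / 0.29, so 6137.9 mm.
Per-layer scan time = 6137.9 / 8000, so 0.7672 s.
Per-layer time = 0.7672 + 13.5, so 14.2672 s.
Build time = 3800 × 14.2672 = 54215.36 s = 15.06 hours.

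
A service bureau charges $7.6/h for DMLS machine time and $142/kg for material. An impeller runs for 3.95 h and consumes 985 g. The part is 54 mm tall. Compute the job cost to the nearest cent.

Machine-time cost = 7.6 × 3.95 = $30.02.
Material charge = 142 × 985/1000, so $139.87.
Job cost: 30.02 + 139.87 = $169.89.

$169.89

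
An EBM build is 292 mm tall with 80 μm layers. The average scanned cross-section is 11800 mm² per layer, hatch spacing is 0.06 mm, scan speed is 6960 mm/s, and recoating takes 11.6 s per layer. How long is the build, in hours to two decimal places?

Layers = ⌈292/0.08⌉ = 3650.
Scan path per layer = 11800 / 0.06, so 196666.7 mm.
Per-layer scan time: 196666.7 / 6960 → 28.2567 s.
Per-layer time = 28.2567 + 11.6 = 39.8567 s.
Total: 3650 × 39.8567 s = 145476.955 s → 40.41 hours.

40.41 hours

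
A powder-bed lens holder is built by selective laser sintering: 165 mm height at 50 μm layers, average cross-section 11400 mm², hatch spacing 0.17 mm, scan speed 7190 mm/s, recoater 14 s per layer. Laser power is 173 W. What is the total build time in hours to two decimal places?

Layers = ⌈165/0.05⌉ = 3300.
Hatch length per layer = 11400 / 0.17, so 67058.8 mm.
Per-layer scan time = 67058.8 / 7190, so 9.3267 s.
Per-layer time = 9.3267 + 14 = 23.3267 s.
Build time = 3300 × 23.3267 = 76978.11 s = 21.38 hours.

21.38 hours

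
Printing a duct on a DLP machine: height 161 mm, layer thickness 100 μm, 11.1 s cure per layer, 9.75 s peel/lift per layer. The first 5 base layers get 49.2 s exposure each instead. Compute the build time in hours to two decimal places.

9.38 hours

Layers = ⌈161/0.1⌉ = 1610.
Base layers = 5 × (49.2 + 9.75), so 294.75 s.
Normal layers: 1605 × (11.1 + 9.75) → 33464.25 s.
Sum: 294.75 + 33464.25 = 33759 s → 9.38 hours.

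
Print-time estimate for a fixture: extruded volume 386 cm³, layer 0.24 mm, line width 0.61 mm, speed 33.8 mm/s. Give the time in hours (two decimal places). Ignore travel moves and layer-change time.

21.67 hours

Line area = 0.24 × 0.61 = 0.1464 mm².
Path length: 386000 mm³ / 0.1464 mm² → 2636612 mm.
Extrusion time: 2636612 / 33.8 → 78006.3 s.
Converting: 78006.3 s = 21.67 hours.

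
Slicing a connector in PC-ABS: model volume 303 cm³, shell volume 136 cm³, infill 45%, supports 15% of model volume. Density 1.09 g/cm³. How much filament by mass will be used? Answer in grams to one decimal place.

279.7 g

Volume inside the shell = 303 − 136 = 167 cm³.
Deposited infill = 0.45 × 167, so 75.15 cm³.
Support = 0.15 × 303 = 45.45 cm³.
Total printed volume: 136 + 75.15 + 45.45 → 256.6 cm³.
Mass = 256.6 × 1.09, so 279.694 g.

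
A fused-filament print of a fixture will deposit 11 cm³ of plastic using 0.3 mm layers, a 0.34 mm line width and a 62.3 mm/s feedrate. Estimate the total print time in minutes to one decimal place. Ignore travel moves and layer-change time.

28.9 minutes

Extrusion cross-section = 0.3 × 0.34 = 0.102 mm².
Path length: 11000 mm³ / 0.102 mm² → 107843.1 mm.
Extrusion time = 107843.1 / 62.3, so 1731 s.
1731 s = 28.9 minutes.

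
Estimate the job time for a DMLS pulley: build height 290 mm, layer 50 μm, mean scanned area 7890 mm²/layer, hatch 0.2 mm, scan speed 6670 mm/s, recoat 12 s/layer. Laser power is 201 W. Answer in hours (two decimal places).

Layers = ⌈290/0.05⌉ = 5800.
Per-layer scan distance = 7890 / 0.2 = 39450 mm.
Scan time per layer = 39450 / 6670, so 5.9145 s.
Layer cycle = 5.9145 + 12, so 17.9145 s.
Build time = 5800 × 17.9145 = 103904.1 s = 28.86 hours.

28.86 hours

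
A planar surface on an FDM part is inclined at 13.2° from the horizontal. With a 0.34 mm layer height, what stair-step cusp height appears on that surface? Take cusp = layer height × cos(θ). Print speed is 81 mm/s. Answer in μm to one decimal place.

331.0 μm

cos(13.2°) = 0.9736, so cusp = 0.34 × 0.9736 = 0.331024 mm → 331.0 μm.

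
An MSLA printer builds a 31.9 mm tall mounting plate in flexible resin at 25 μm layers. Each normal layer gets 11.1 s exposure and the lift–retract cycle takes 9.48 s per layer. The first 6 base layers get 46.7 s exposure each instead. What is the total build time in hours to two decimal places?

Layer count = ceil(31.9 / 0.025) = 1276.
Base layers = 6 × (46.7 + 9.48), so 337.08 s.
Normal layers = 1270 × (11.1 + 9.48) = 26136.6 s.
Sum: 337.08 + 26136.6 = 26473.68 s → 7.35 hours.

7.35 hours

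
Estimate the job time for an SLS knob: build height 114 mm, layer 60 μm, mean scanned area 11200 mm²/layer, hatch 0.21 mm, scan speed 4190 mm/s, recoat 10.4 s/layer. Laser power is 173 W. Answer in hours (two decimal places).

12.21 hours

Number of layers: 114 / 0.06 → 1900 (rounded up).
Per-layer scan distance = 11200 / 0.21 = 53333.3 mm.
Scan time per layer: 53333.3 / 4190 → 12.7287 s.
Time per layer = 12.7287 + 10.4 = 23.1287 s.
Build time = 1900 × 23.1287 = 43944.53 s = 12.21 hours.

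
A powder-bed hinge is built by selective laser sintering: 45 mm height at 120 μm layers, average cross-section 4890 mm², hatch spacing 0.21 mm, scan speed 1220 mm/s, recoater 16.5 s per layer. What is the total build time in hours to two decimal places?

Layers = ⌈45/0.12⌉ = 375.
Scan path per layer: 4890 / 0.21 → 23285.7 mm.
Laser time per layer = 23285.7 / 1220 = 19.0866 s.
Per-layer time = 19.0866 + 16.5 = 35.5866 s.
Total: 375 × 35.5866 s = 13344.975 s → 3.71 hours.

3.71 hours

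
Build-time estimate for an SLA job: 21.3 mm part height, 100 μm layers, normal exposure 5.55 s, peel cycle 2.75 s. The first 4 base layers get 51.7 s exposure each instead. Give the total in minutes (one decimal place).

32.5 minutes

Layers = ⌈21.3/0.1⌉ = 213.
Bottom layers = 4 × (51.7 + 2.75) = 217.8 s.
Regular layers: 209 × (5.55 + 2.75) → 1734.7 s.
Total = 217.8 + 1734.7 = 1952.5 s = 32.5 minutes.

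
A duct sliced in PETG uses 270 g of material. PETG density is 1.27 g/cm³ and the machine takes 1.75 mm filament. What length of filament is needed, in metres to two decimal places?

88.39 m

Volume = 270 g / 1.27 g·cm⁻³ = 212.5984 cm³ = 212598.4 mm³.
Cross-section of 1.75 mm filament: π·(1.75/2)² = 2.4053 mm².
Length = 212598.4 / 2.4053 = 88387.48 mm = 88.39 m.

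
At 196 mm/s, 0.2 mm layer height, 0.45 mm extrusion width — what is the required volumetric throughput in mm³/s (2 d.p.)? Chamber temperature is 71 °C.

Extrusion cross-section = 0.2 × 0.45, so 0.09 mm².
Volumetric flow = 196 × 0.09 = 17.64 mm³/s.

17.64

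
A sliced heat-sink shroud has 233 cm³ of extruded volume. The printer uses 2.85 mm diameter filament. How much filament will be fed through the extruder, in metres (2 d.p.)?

A = π r² = π × 1.425² = 6.3794 mm².
L = 233000 mm³ / 6.3794 mm² = 36523.81 mm, i.e. 36.52 m.

36.52 m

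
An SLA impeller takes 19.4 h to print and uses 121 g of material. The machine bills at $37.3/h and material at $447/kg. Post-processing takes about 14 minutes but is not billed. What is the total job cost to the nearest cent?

$777.71

Time charge: 37.3 × 19.4 → $723.62.
Material charge = 447 × 121/1000, so $54.087.
Total = 723.62 + 54.087 = 777.707 ≈ $777.71.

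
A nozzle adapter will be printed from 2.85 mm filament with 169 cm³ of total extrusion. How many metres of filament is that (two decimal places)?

26.49 m

A = π r² = π × 1.425² = 6.3794 mm².
L = 169000 mm³ / 6.3794 mm² = 26491.52 mm, i.e. 26.49 m.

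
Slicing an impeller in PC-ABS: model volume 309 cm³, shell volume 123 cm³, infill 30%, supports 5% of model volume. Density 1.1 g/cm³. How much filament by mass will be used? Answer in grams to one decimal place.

Infill region: 309 − 123 → 186 cm³.
Deposited infill = 0.30 × 186 = 55.8 cm³.
Support = 0.05 × 309 = 15.45 cm³.
Deposited volume = 123 + 55.8 + 15.45 = 194.25 cm³.
Mass = 194.25 × 1.1, so 213.675 g.

213.7 g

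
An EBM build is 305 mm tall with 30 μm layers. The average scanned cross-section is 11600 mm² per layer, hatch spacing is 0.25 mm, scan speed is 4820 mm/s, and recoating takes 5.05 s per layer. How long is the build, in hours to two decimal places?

Layers = ⌈305/0.03⌉ = 10167.
Per-layer scan distance: 11600 / 0.25 → 46400 mm.
Per-layer scan time = 46400 / 4820, so 9.6266 s.
Layer cycle: 9.6266 + 5.05 → 14.6766 s.
Build time = 10167 × 14.6766 = 149216.9922 s = 41.45 hours.

41.45 hours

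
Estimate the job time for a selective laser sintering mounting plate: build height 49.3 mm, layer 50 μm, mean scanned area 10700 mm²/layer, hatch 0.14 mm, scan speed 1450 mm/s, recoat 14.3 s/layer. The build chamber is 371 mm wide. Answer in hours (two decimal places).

18.35 hours

Number of layers: 49.3 / 0.05 → 986 (rounded up).
Per-layer scan distance: 10700 / 0.14 → 76428.6 mm.
Scan time per layer: 76428.6 / 1450 → 52.7094 s.
Layer cycle = 52.7094 + 14.3, so 67.0094 s.
Build time = 986 × 67.0094 = 66071.2684 s = 18.35 hours.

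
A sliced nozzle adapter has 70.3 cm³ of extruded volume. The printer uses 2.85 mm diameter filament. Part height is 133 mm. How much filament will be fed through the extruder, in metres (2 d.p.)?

11.02 m

Filament cross-section = π × (2.85/2)² = 6.3794 mm².
Length = 70.3 cm³ / 6.3794 mm² = 70300 / 6.3794 = 11019.85 mm = 11.02 m.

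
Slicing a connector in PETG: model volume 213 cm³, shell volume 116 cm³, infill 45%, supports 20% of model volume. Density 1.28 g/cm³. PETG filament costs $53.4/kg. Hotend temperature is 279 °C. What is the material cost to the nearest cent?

Infill region: 213 − 116 → 97 cm³.
Deposited infill: 0.45 × 97 → 43.65 cm³.
Support = 0.20 × 213 = 42.6 cm³.
Deposited volume: 116 + 43.65 + 42.6 → 202.25 cm³.
Mass = 202.25 × 1.28 = 258.88 g.
Cost = 258.88 g / 1000 × $53.4/kg = $13.82.

$13.82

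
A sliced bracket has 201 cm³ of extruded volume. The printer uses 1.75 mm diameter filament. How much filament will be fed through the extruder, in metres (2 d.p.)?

83.57 m

Filament cross-section = π × (1.75/2)² = 2.4053 mm².
Length = 201 cm³ / 2.4053 mm² = 201000 / 2.4053 = 83565.46 mm = 83.57 m.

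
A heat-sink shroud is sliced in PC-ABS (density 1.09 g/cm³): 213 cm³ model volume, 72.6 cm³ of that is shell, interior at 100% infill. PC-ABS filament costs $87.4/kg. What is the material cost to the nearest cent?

$20.29

Infill region = 213 − 72.6, so 140.4 cm³.
Infill deposited = 1.00 × 140.4, so 140.4 cm³.
Deposited volume = 72.6 + 140.4 = 213 cm³.
Mass: 213 × 1.09 → 232.17 g.
Cost = 232.17 g / 1000 × $87.4/kg = $20.29.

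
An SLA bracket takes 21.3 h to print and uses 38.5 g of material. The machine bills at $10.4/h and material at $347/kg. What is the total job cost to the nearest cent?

Machine cost = 10.4 × 21.3 = $221.52.
Material charge: 347 × 38.5/1000 → $13.3595.
Job cost: 221.52 + 13.3595 = 234.8795 ≈ $234.88.

$234.88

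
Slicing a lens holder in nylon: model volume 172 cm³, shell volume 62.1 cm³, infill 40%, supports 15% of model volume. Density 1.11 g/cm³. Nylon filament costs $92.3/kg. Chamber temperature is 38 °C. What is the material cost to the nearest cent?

$13.51

Infill region = 172 − 62.1 = 109.9 cm³.
Deposited infill = 0.40 × 109.9 = 43.96 cm³.
Support = 0.15 × 172 = 25.8 cm³.
Total extruded = 62.1 + 43.96 + 25.8, so 131.86 cm³.
Mass = 131.86 × 1.11 = 146.3646 g.
At $92.3/kg: 146.3646/1000 × 92.3 = $13.51.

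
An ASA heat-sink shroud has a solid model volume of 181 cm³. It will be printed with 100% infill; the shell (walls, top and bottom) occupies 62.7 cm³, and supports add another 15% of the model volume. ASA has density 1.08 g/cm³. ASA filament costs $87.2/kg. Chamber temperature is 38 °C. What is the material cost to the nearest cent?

$19.60

Interior volume = 181 − 62.7, so 118.3 cm³.
Deposited infill = 1.00 × 118.3, so 118.3 cm³.
Support = 0.15 × 181, so 27.15 cm³.
Total extruded = 62.7 + 118.3 + 27.15 = 208.15 cm³.
Mass = 208.15 × 1.08, so 224.802 g.
Cost = 224.802 g / 1000 × $87.2/kg = $19.60.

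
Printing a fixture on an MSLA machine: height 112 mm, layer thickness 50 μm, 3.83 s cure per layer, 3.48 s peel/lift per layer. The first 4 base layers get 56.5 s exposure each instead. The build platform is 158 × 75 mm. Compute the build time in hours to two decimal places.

Layer count = ceil(112 / 0.05) = 2240.
Bottom layers = 4 × (56.5 + 3.48) = 239.92 s.
Regular layers = 2236 × (3.83 + 3.48) = 16345.16 s.
Total = 239.92 + 16345.16 = 16585.08 s = 4.61 hours.

4.61 hours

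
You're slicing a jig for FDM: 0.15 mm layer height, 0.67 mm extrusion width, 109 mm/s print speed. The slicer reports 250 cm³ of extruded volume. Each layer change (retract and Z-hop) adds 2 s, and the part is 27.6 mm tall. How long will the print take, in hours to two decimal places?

6.44 hours

Extrusion cross-section: 0.15 × 0.67 → 0.1005 mm².
Total extruded path = 250000/0.1005 = 2487562.2 mm.
Print-move time = 2487562.2 / 109, so 22821.7 s.
Number of layers: 27.6 / 0.15 → 184 (rounded up).
Non-print overhead = 184 × 2, so 368 s.
Total = 22821.7 + 368 = 23189.7 s = 6.44 hours.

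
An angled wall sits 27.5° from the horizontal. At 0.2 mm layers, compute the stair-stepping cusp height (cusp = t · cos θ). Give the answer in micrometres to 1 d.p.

177.4 μm

h_c = t·cos θ = 0.2 × 0.8870 = 0.1774 mm (177.4 μm).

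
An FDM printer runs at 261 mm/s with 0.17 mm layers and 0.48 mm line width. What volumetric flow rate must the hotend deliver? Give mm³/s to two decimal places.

21.30

Extrusion cross-section = 0.17 × 0.48 = 0.0816 mm².
Q = v·A = 261 × 0.0816 = 21.30 mm³/s.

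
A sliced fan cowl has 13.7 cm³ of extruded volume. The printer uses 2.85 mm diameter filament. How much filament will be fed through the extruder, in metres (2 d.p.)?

Filament cross-section = π × (2.85/2)² = 6.3794 mm².
Length = 13.7 cm³ / 6.3794 mm² = 13700 / 6.3794 = 2147.54 mm = 2.15 m.

2.15 m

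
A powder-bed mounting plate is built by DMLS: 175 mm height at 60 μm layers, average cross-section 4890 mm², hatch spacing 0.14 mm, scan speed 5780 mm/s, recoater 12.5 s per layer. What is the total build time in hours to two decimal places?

Layers = ⌈175/0.06⌉ = 2917.
Per-layer scan distance: 4890 / 0.14 → 34928.6 mm.
Laser time per layer: 34928.6 / 5780 → 6.043 s.
Time per layer: 6.043 + 12.5 → 18.543 s.
Total: 2917 × 18.543 s = 54089.931 s → 15.02 hours.

15.02 hours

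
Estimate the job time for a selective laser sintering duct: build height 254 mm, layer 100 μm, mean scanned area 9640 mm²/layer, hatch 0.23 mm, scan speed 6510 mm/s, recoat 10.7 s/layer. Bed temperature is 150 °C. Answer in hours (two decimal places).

12.09 hours

Layer count = ceil(254 / 0.1) = 2540.
Per-layer scan distance = 9640 / 0.23, so 41913 mm.
Laser time per layer: 41913 / 6510 → 6.4382 s.
Time per layer = 6.4382 + 10.7, so 17.1382 s.
Build time = 2540 × 17.1382 = 43531.028 s = 12.09 hours.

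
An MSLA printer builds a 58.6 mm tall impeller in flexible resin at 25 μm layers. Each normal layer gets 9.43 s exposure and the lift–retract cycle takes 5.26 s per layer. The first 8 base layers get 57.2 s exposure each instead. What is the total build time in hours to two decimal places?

Layer count = ceil(58.6 / 0.025) = 2344.
Burn-in layers = 8 × (57.2 + 5.26) = 499.68 s.
Regular layers = 2336 × (9.43 + 5.26), so 34315.84 s.
Sum: 499.68 + 34315.84 = 34815.52 s → 9.67 hours.

9.67 hours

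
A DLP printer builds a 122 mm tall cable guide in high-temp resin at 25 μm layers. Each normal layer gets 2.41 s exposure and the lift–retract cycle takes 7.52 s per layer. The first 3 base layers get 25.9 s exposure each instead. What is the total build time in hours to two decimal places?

Layers = ⌈122/0.025⌉ = 4880.
Burn-in layers: 3 × (25.9 + 7.52) → 100.26 s.
Remaining layers = 4877 × (2.41 + 7.52) = 48428.61 s.
Total = 100.26 + 48428.61 = 48528.87 s = 13.48 hours.

13.48 hours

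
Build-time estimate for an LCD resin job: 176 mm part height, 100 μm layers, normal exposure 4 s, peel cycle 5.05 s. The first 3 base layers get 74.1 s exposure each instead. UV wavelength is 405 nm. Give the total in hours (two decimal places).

4.48 hours

Layer count = ceil(176 / 0.1) = 1760.
Base layers: 3 × (74.1 + 5.05) → 237.45 s.
Normal layers: 1757 × (4 + 5.05) → 15900.85 s.
Sum: 237.45 + 15900.85 = 16138.3 s → 4.48 hours.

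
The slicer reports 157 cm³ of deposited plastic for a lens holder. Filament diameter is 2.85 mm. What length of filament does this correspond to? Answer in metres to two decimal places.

24.61 m

A = π r² = π × 1.425² = 6.3794 mm².
L = 157000 mm³ / 6.3794 mm² = 24610.46 mm, i.e. 24.61 m.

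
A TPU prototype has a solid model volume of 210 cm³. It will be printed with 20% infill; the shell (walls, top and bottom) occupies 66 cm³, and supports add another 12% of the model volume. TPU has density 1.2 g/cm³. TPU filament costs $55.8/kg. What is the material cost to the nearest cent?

$8.04

Interior volume = 210 − 66 = 144 cm³.
Infill volume = 0.20 × 144 = 28.8 cm³.
Support = 0.12 × 210 = 25.2 cm³.
Total extruded = 66 + 28.8 + 25.2 = 120 cm³.
Mass = 120 × 1.2, so 144 g.
Cost = 144 g / 1000 × $55.8/kg = $8.04.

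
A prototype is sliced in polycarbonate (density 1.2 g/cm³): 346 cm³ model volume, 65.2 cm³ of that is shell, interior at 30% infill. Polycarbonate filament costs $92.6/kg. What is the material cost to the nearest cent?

$16.61

Interior volume: 346 − 65.2 → 280.8 cm³.
Infill volume = 0.30 × 280.8 = 84.24 cm³.
Total extruded: 65.2 + 84.24 → 149.44 cm³.
Mass: 149.44 × 1.2 → 179.328 g.
At $92.6/kg: 179.328/1000 × 92.6 = $16.61.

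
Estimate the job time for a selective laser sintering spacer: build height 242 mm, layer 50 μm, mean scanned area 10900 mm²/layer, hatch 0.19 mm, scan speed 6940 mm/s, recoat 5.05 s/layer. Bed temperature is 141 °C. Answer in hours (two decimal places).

17.90 hours

Layers = ⌈242/0.05⌉ = 4840.
Per-layer scan distance = 10900 / 0.19 = 57368.4 mm.
Per-layer scan time = 57368.4 / 6940, so 8.2663 s.
Time per layer = 8.2663 + 5.05 = 13.3163 s.
Total: 4840 × 13.3163 s = 64450.892 s → 17.90 hours.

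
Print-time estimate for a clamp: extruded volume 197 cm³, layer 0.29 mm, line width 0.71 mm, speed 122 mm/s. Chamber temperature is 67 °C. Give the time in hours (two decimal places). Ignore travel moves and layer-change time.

Extrusion cross-section = 0.29 × 0.71 = 0.2059 mm².
Path length: 197000 mm³ / 0.2059 mm² → 956775.1 mm.
Extrusion time = 956775.1 / 122 = 7842.4 s.
In the requested units: 7842.4 s = 2.18 hours.

2.18 hours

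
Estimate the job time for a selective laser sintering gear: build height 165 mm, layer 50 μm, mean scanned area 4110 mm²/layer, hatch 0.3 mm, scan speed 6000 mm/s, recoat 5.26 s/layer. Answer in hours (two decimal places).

6.91 hours

Layer count = ceil(165 / 0.05) = 3300.
Hatch length per layer = 4110 / 0.3 = 13700 mm.
Per-layer scan time = 13700 / 6000 = 2.2833 s.
Layer cycle = 2.2833 + 5.26 = 7.5433 s.
3300 layers × 7.5433 s/layer = 24892.89 s, i.e. 6.91 hours.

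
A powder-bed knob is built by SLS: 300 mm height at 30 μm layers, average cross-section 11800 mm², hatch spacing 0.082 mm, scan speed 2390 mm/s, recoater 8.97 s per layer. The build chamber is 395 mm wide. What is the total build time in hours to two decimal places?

Layers = ⌈300/0.03⌉ = 10000.
Hatch length per layer = 11800 / 0.082 = 143902.4 mm.
Laser time per layer = 143902.4 / 2390, so 60.2102 s.
Time per layer: 60.2102 + 8.97 → 69.1802 s.
Total: 10000 × 69.1802 s = 691802 s → 192.17 hours.

192.17 hours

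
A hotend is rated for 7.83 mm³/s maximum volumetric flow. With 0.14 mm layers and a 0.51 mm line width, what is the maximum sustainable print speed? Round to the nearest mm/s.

110 mm/s

Extrusion cross-section = 0.14 × 0.51, so 0.0714 mm².
v_max = Q/A = 7.83/0.0714 = 109.66 mm/s → 110 mm/s.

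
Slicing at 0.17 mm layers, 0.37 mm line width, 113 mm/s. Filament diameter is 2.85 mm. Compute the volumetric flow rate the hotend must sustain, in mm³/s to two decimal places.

7.11

A = 0.17 × 0.37, so 0.0629 mm².
Volumetric flow = 113 × 0.0629 = 7.11 mm³/s.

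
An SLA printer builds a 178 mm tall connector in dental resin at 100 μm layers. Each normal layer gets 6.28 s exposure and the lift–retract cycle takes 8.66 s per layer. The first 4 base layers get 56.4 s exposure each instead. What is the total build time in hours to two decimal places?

7.44 hours

Layer count = ceil(178 / 0.1) = 1780.
Bottom layers = 4 × (56.4 + 8.66) = 260.24 s.
Normal layers: 1776 × (6.28 + 8.66) → 26533.44 s.
Sum: 260.24 + 26533.44 = 26793.68 s → 7.44 hours.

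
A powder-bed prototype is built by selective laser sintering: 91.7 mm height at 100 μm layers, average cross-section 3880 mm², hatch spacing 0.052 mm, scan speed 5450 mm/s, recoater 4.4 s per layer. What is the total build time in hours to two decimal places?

4.61 hours

Layers = ⌈91.7/0.1⌉ = 917.
Hatch length per layer: 3880 / 0.052 → 74615.4 mm.
Laser time per layer: 74615.4 / 5450 → 13.6909 s.
Layer cycle = 13.6909 + 4.4 = 18.0909 s.
Build time = 917 × 18.0909 = 16589.3553 s = 4.61 hours.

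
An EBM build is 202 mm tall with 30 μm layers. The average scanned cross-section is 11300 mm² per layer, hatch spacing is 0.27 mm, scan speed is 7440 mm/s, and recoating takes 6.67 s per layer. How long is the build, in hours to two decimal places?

Layer count = ceil(202 / 0.03) = 6734.
Hatch length per layer = 11300 / 0.27 = 41851.9 mm.
Beam time per layer = 41851.9 / 7440, so 5.6253 s.
Layer cycle = 5.6253 + 6.67 = 12.2953 s.
6734 layers × 12.2953 s/layer = 82796.5502 s, i.e. 23.00 hours.

23.00 hours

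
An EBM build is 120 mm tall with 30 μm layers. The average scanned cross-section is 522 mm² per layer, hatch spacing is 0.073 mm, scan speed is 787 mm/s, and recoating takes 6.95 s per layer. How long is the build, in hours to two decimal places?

17.82 hours

Layer count = ceil(120 / 0.03) = 4000.
Hatch length per layer: 522 / 0.073 → 7150.7 mm.
Per-layer scan time = 7150.7 / 787, so 9.086 s.
Layer cycle = 9.086 + 6.95 = 16.036 s.
Total: 4000 × 16.036 s = 64144 s → 17.82 hours.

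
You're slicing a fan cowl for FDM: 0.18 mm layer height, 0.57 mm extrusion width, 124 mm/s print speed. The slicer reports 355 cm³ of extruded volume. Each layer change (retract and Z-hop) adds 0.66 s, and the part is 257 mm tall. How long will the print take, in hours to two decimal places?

Extrusion cross-section = 0.18 × 0.57, so 0.1026 mm².
Toolpath length = 355 cm³ / 0.1026 mm² = 355000 / 0.1026 = 3460039 mm.
Time extruding = 3460039 / 124 = 27903.5 s.
Number of layers: 257 / 0.18 → 1428 (rounded up).
Layer-change overhead = 1428 × 0.66 = 942.48 s.
Altogether 27903.5 + 942.48 = 28845.98 s, i.e. 8.01 hours.

8.01 hours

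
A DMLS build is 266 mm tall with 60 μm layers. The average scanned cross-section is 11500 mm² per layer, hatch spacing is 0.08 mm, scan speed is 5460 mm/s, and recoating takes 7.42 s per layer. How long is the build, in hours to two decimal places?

Number of layers: 266 / 0.06 → 4434 (rounded up).
Scan path per layer = 11500 / 0.08, so 143750 mm.
Laser time per layer = 143750 / 5460 = 26.3278 s.
Time per layer: 26.3278 + 7.42 → 33.7478 s.
Total: 4434 × 33.7478 s = 149637.7452 s → 41.57 hours.

41.57 hours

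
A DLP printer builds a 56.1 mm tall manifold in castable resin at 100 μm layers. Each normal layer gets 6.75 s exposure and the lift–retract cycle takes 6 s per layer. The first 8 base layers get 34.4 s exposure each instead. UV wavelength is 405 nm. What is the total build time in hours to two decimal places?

2.05 hours

Layers = ⌈56.1/0.1⌉ = 561.
Burn-in layers: 8 × (34.4 + 6) → 323.2 s.
Regular layers: 553 × (6.75 + 6) → 7050.75 s.
Total = 323.2 + 7050.75 = 7373.95 s = 2.05 hours.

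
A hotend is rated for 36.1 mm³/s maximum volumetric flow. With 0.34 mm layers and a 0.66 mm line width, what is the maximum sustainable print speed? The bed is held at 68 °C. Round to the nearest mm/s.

161 mm/s

Bead cross-section: 0.34 × 0.66 → 0.2244 mm².
v_max = Q/A = 36.1/0.2244 = 160.87 mm/s → 161 mm/s.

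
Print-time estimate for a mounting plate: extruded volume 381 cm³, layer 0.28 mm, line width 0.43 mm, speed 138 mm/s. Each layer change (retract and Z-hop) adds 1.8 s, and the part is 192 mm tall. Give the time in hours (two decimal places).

Line area = 0.28 × 0.43, so 0.1204 mm².
Toolpath length = 381 cm³ / 0.1204 mm² = 381000 / 0.1204 = 3164451.8 mm.
Extrusion time: 3164451.8 / 138 → 22930.8 s.
Number of layers: 192 / 0.28 → 686 (rounded up).
Non-print overhead = 686 × 1.8 = 1234.8 s.
Altogether 22930.8 + 1234.8 = 24165.6 s, i.e. 6.71 hours.

6.71 hours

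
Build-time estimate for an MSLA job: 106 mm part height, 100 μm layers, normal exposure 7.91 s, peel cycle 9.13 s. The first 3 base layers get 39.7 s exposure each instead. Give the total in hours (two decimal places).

5.04 hours

Number of layers: 106 / 0.1 → 1060 (rounded up).
Base layers = 3 × (39.7 + 9.13) = 146.49 s.
Normal layers = 1057 × (7.91 + 9.13), so 18011.28 s.
Total = 146.49 + 18011.28 = 18157.77 s = 5.04 hours.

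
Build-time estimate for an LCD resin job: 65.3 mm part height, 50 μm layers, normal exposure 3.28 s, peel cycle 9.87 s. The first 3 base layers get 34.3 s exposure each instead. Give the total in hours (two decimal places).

4.80 hours

Number of layers: 65.3 / 0.05 → 1306 (rounded up).
Burn-in layers: 3 × (34.3 + 9.87) → 132.51 s.
Normal layers: 1303 × (3.28 + 9.87) → 17134.45 s.
Sum: 132.51 + 17134.45 = 17266.96 s → 4.80 hours.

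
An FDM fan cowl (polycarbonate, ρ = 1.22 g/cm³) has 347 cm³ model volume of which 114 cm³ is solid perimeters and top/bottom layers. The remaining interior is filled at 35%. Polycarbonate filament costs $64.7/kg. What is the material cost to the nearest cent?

Infill region: 347 − 114 → 233 cm³.
Deposited infill = 0.35 × 233 = 81.55 cm³.
Total extruded = 114 + 81.55 = 195.55 cm³.
Mass = 195.55 × 1.22, so 238.571 g.
At $64.7/kg: 238.571/1000 × 64.7 = $15.44.

$15.44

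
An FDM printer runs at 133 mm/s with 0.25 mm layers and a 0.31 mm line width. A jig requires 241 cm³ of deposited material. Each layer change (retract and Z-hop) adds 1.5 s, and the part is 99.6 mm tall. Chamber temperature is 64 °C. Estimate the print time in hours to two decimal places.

Line area: 0.25 × 0.31 → 0.0775 mm².
Total extruded path = 241000/0.0775 = 3109677.4 mm.
Print-move time = 3109677.4 / 133 = 23381 s.
Layers = ⌈99.6/0.25⌉ = 399.
Z-hop total = 399 × 1.5 = 598.5 s.
Total = 23381 + 598.5 = 23979.5 s = 6.66 hours.

6.66 hours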